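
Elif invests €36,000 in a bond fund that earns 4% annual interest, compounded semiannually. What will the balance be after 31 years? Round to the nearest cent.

€122,889.04

Growth factor = (1 + 0.02)^62 ≈ 3.41358443222.
A ≈ 36,000 × 3.41358443222 ≈ 122,889.0396.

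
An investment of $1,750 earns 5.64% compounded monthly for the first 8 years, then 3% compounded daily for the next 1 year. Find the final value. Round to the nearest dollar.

Phase 1: 1,750·(1 + 0.0047)^96 ≈ 2,744.9388.
Phase 2: 2,744.9388·(1 + 0.03/365)^365 ≈ 2,828.5311.

$2,829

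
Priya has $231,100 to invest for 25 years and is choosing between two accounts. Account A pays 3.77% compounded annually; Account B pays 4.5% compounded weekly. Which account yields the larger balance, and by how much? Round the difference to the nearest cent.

Account A growth factor: (1 + 0.0377)^25 ≈ 2.52229232477; balance ≈ 582,901.7563.
Account B growth factor: (1 + 0.045/52)^1300 ≈ 3.07871869344; balance ≈ 711,491.8901.
Account B is larger by 128,590.1338.

Account B, by $128,590.13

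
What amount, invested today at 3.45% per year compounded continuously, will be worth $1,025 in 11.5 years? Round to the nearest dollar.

P = A·e^(−rt) = 1,025·e^(−0.39675).
e^(−0.39675) ≈ 0.6725021302, so P ≈ 689.3147.

$689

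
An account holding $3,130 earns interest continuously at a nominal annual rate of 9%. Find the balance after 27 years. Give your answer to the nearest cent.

$35,553.30

A = P·e^(rt) = 3,130·e^(0.09·27) = 3,130·e^2.43.
e^2.43 ≈ 11.35888208, so A ≈ 35,553.3009.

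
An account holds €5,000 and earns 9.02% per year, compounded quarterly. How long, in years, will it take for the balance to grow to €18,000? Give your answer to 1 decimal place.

14.4 years

(1 + 0.02255)^(4t) = 18,000/5,000 = 3.6.
4t·ln(1 + 0.02255) = ln(3.6); 4t = 1.2809/0.0222995 ≈ 57.4422.
t ≈ 14.3606 years.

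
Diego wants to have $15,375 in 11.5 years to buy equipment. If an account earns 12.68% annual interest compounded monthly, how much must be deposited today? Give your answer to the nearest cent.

Growth factor = (1 + 0.1268/12)^138 ≈ 4.2654585437.
P = 15,375/4.2654585437 ≈ 3,604.5363.

$3,604.54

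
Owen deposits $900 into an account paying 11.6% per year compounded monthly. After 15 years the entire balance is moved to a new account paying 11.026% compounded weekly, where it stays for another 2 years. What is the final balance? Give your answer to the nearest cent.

$6,338.04

After 15 years at 11.6%: 900 × 5.649933685 ≈ 5,084.9403.
Then 2 years at 11.026%: 5,084.9403 × 1.246433828 ≈ 6,338.0416.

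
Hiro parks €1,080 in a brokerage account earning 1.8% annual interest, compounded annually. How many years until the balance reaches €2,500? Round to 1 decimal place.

47.0 years

We need (1 + 0.018)^t = 2.3148, so t = ln 2.3148 / ln 1.018 ≈ 47.0478.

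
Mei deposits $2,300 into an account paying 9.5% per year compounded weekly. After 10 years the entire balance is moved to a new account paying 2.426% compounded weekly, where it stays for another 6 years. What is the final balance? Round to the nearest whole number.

Phase 1: 2,300·(1 + 0.095/52)^520 ≈ 5,941.9799.
Phase 2: 5,941.9799·(1 + 0.02426/52)^312 ≈ 6,872.7784.

$6,873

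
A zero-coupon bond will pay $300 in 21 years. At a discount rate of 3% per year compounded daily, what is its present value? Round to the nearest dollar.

$160

Periodic rate = 3%/365 = 0.0000821918; 7665 periods.
P = 300/(1 + 0.03/365)^7665 ≈ 300/1.87756197 ≈ 159.7817.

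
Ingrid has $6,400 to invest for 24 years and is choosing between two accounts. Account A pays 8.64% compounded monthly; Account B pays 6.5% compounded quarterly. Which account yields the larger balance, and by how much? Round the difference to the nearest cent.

Account A, by $20,448.08

A: (1 + 0.0072)^288 ≈ 7.8945344591, so 6,400 × 7.8945344591 ≈ 50,525.0205.
B: (1 + 0.01625)^96 ≈ 4.6995213376, so 6,400 × 4.6995213376 ≈ 30,076.9366.
Difference ≈ 20,448.0840 in favor of A.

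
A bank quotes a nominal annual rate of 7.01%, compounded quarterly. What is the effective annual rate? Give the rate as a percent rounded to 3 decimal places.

One year is 4 periods at 0.017525 each: (1 + 0.017525)^4 ≈ 1.071964.
EAR = 1.071964 − 1 ≈ 7.19644%.

7.196%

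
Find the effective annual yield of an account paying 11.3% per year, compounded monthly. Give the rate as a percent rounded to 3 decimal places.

EAR = (1 + 11.3%/12)^12 − 1 = (1 + 0.00941667)^12 − 1.
(1 + 0.00941667)^12 ≈ 1.11904, so EAR ≈ 11.90401%.

11.904%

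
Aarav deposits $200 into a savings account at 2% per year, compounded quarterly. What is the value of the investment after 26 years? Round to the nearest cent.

$335.97

Periodic rate = 2%/4 = 0.005; periods = 4·26 = 104.
A = 200·(1 + 0.005)^104 ≈ 200·1.67984969 ≈ 335.9699.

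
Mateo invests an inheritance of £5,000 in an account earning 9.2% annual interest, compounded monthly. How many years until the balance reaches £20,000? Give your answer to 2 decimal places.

15.13 years

(1 + 0.00766667)^(12t) = 20,000/5,000 = 4.
12t·ln(1 + 0.00766667) = ln(4); 12t = 1.3863/0.00763743 ≈ 181.5133.
t ≈ 15.1261 years.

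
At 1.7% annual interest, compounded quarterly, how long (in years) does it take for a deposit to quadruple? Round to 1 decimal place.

(1 + 0.00425)^(4t) = 4.
4t = ln 4 / ln(1 + 0.00425) ≈ 1.3863/0.00424099 ≈ 326.8796.
t ≈ 81.7199.

81.7 years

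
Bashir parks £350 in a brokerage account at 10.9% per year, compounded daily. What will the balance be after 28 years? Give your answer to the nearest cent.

Growth factor = (1 + 0.109/365)^10220 ≈ 21.14797976.
A ≈ 350 × 21.14797976 ≈ 7,401.7929.

£7,401.79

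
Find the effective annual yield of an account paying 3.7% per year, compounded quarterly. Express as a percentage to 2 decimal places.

One year is 4 periods at 0.00925 each: (1 + 0.00925)^4 ≈ 1.037517.
EAR = 1.037517 − 1 ≈ 3.75165%.

3.75%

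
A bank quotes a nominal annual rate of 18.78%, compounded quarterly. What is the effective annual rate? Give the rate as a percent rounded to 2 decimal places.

20.14%

One year is 4 periods at 0.04695 each: (1 + 0.04695)^4 ≈ 1.201445.
EAR = 1.201445 − 1 ≈ 20.14446%.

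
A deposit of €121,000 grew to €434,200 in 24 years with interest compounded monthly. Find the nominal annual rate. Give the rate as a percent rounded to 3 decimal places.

5.336%

The 288-period growth factor is 434,200/121,000 = 3.58843.
r/12 = 3.58843^(1/288) − 1 ≈ 0.00444637, so r ≈ 12·0.00444637 = 5.33564%.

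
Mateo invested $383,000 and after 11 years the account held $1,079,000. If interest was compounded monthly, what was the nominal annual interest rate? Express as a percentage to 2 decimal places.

9.45%

The 132-period growth factor is 1,079,000/383,000 = 2.81723.
r/12 = 2.81723^(1/132) − 1 ≈ 0.00787749, so r ≈ 12·0.00787749 = 9.45299%.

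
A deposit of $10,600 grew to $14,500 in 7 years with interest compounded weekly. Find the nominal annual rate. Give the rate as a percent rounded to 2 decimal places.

(1 + r/52)^364 = 14,500/10,600 = 1.36792.
1 + r/52 = 1.36792^(1/364) ≈ 1.000861, so r/52 ≈ 0.00086107.
r ≈ 52·0.00086107 = 4.47756%.

4.48%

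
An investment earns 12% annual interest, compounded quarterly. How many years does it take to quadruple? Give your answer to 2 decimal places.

11.72 years

(1 + 0.03)^(4t) = 4.
4t = ln 4 / ln(1 + 0.03) ≈ 1.3863/0.0295588 ≈ 46.8995.
t ≈ 11.7249.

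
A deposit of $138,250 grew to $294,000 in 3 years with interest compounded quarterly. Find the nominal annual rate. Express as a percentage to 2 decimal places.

25.96%

(1 + r/4)^12 = 294,000/138,250 = 2.12658.
1 + r/4 = 2.12658^(1/12) ≈ 1.064895, so r/4 ≈ 0.0648952.
r ≈ 4·0.0648952 = 25.95806%.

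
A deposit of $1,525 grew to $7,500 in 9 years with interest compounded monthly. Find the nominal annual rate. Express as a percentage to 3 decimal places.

(1 + r/12)^108 = 7,500/1,525 = 4.91803.
1 + r/12 = 4.91803^(1/108) ≈ 1.014858, so r/12 ≈ 0.0148585.
r ≈ 12·0.0148585 = 17.83015%.

17.830%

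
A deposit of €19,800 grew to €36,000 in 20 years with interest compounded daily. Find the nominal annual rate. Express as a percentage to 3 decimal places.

The 7300-period growth factor is 36,000/19,800 = 1.81818.
r/365 = 1.81818^(1/7300) − 1 ≈ 0.0000818988, so r ≈ 365·0.0000818988 = 2.98931%.

2.989%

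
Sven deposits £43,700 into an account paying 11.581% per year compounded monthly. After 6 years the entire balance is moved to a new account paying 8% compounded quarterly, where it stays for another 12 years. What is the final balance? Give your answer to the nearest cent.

Phase 1: 43,700·(1 + 0.11581/12)^72 ≈ 87,258.6355.
Phase 2: 87,258.6355·(1 + 0.02)^48 ≈ 225,744.2319.

£225,744.23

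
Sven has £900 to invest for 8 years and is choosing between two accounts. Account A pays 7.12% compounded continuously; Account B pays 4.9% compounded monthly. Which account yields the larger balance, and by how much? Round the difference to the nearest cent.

A: e^(0.0712·8) = e^0.5696 ≈ 1.767559886, so 900 × 1.767559886 ≈ 1,590.8039.
B: (1 + 0.049/12)^96 ≈ 1.478756954, so 900 × 1.478756954 ≈ 1,330.8813.
Difference ≈ 259.9226 in favor of A.

Account A, by £259.92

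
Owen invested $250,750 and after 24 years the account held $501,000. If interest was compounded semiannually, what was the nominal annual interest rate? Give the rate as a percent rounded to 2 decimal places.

(1 + r/2)^48 = 501,000/250,750 = 1.99801.
1 + r/2 = 1.99801^(1/48) ≈ 1.014524, so r/2 ≈ 0.0145243.
r ≈ 2·0.0145243 = 2.90485%.

2.90%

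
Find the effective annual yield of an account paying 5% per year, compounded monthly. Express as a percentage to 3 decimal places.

EAR = (1 + 5%/12)^12 − 1 = (1 + 0.00416667)^12 − 1.
(1 + 0.00416667)^12 ≈ 1.051162, so EAR ≈ 5.11619%.

5.116%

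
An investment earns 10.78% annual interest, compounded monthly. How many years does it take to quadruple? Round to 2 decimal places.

12.92 years

(1 + 0.00898333)^(12t) = 4.
12t = ln 4 / ln(1 + 0.00898333) ≈ 1.3863/0.00894322 ≈ 155.0106.
t ≈ 12.9175.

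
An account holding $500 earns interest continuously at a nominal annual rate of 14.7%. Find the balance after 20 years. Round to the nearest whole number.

$9,458

A = P·e^(rt) = 500·e^(0.147·20) = 500·e^2.94.
e^2.94 ≈ 18.91584631, so A ≈ 9,457.9232.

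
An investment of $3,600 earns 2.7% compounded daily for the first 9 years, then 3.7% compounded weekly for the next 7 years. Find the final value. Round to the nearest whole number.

$5,947

After 9 years at 2.7%: 3,600 × 1.275057165 ≈ 4,590.2058.
Then 7 years at 3.7%: 4,590.2058 × 1.295514482 ≈ 5,946.6781.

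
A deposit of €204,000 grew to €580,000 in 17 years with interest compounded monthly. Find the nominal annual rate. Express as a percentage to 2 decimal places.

(1 + r/12)^204 = 580,000/204,000 = 2.84314.
1 + r/12 = 2.84314^(1/204) ≈ 1.005135, so r/12 ≈ 0.00513524.
r ≈ 12·0.00513524 = 6.16229%.

6.16%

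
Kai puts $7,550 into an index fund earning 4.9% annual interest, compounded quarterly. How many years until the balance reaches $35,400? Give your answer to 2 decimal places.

31.73 years

We need (1 + 0.01225)^(4t) = 4.6887, so 4t = ln 4.6887 / ln 1.01225 ≈ 126.9069.
t ≈ 126.9069/4 = 31.7267 years.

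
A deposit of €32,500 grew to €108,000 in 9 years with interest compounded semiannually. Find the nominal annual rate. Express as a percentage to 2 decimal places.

The 18-period growth factor is 108,000/32,500 = 3.32308.
r/2 = 3.32308^(1/18) − 1 ≈ 0.068992, so r ≈ 2·0.068992 = 13.79841%.

13.80%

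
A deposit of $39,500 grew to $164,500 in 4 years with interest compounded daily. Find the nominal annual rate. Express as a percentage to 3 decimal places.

35.683%

The 1460-period growth factor is 164,500/39,500 = 4.16456.
r/365 = 4.16456^(1/1460) − 1 ≈ 0.000977608, so r ≈ 365·0.000977608 = 35.68268%.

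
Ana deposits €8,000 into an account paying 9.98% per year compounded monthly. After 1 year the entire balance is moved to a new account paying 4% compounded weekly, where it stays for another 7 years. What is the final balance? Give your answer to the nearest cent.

After 1 years at 9.98%: 8,000 × 1.1044939707 ≈ 8,835.9518.
Then 7 years at 4%: 8,835.9518 × 1.3229874021 ≈ 11,689.8529.

€11,689.85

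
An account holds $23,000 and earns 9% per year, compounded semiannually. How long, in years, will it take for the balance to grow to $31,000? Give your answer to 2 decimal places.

We need (1 + 0.045)^(2t) = 1.3478, so 2t = ln 1.3478 / ln 1.045 ≈ 6.7813.
t ≈ 6.7813/2 = 3.3907 years.

3.39 years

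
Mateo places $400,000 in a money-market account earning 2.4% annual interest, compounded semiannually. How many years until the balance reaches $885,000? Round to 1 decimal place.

(1 + 0.012)^(2t) = 885,000/400,000 = 2.2125.
2t·ln(1 + 0.012) = ln(2.2125); 2t = 0.79412/0.0119286 ≈ 66.5732.
t ≈ 33.2866 years.

33.3 years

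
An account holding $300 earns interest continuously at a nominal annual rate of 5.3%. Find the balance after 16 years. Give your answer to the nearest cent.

A = P·e^(rt) = 300·e^(0.053·16) = 300·e^0.848.
e^0.848 ≈ 2.33497223, so A ≈ 700.4917.

$700.49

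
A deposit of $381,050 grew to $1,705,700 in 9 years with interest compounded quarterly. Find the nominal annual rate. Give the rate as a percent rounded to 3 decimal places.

17.005%

(1 + r/4)^36 = 1,705,700/381,050 = 4.47632.
1 + r/4 = 4.47632^(1/36) ≈ 1.042512, so r/4 ≈ 0.0425122.
r ≈ 4·0.0425122 = 17.00486%.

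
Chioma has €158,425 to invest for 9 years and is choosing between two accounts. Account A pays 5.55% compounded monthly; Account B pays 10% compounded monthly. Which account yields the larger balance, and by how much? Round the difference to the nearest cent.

Account B, by €127,444.52

Account A growth factor: (1 + 0.004625)^108 ≈ 1.64600058141; balance ≈ 260,767.6421.
Account B growth factor: (1 + 0.1/12)^108 ≈ 2.45044760549; balance ≈ 388,212.1619.
Account B is larger by 127,444.5198.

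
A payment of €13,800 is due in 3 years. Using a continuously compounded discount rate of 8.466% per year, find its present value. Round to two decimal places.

€10,704.76

P = A·e^(−rt) = 13,800·e^(−0.25398).
e^(−0.25398) ≈ 0.77570731604, so P ≈ 10,704.7610.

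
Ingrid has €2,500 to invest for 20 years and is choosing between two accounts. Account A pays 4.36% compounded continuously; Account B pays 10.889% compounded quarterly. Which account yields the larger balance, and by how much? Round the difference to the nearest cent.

A: e^(0.0436·20) = e^0.872 ≈ 2.391689452, so 2,500 × 2.391689452 ≈ 5,979.2236.
B: (1 + 0.0272225)^80 ≈ 8.5735735859, so 2,500 × 8.5735735859 ≈ 21,433.9340.
Difference ≈ 15,454.7103 in favor of B.

Account B, by €15,454.71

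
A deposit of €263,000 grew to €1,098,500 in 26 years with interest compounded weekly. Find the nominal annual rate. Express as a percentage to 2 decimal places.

The 1352-period growth factor is 1,098,500/263,000 = 4.17681.
r/52 = 4.17681^(1/1352) − 1 ≈ 0.00105792, so r ≈ 52·0.00105792 = 5.50116%.

5.50%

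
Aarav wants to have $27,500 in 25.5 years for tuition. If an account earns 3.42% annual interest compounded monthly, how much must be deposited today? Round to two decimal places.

$11,511.27

Periodic rate = 3.42%/12 = 0.00285; 306 periods.
P = 27,500/(1 + 0.00285)^306 ≈ 27,500/2.3889635569 ≈ 11,511.2681.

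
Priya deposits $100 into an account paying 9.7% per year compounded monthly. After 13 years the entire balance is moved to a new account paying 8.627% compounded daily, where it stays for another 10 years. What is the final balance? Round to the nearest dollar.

After 13 years at 9.7%: 100 × 3.51110484 ≈ 351.1105.
Then 10 years at 8.627%: 351.1105 × 2.36930832 ≈ 831.8890.

$832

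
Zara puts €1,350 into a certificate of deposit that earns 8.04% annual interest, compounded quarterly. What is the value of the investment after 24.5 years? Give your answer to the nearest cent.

€9,491.24

Growth factor = (1 + 0.0201)^98 ≈ 7.030549355.
A ≈ 1,350 × 7.030549355 ≈ 9,491.2416.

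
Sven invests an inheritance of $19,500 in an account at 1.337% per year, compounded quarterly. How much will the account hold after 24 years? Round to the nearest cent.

Periodic rate = 1.337%/4 = 0.0033425; periods = 4·24 = 96.
A = 19,500·(1 + 0.0033425)^96 ≈ 19,500·1.377602847 ≈ 26,863.2555.

$26,863.26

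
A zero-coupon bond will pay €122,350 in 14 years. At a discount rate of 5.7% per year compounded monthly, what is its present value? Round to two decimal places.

Periodic rate = 5.7%/12 = 0.00475; 168 periods.
P = 122,350/(1 + 0.00475)^168 ≈ 122,350/2.21690201008 ≈ 55,189.6292.

€55,189.63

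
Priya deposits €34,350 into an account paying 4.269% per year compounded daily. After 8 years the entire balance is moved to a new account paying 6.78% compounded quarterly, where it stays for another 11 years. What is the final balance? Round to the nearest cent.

€101,256.00

Phase 1: 34,350·(1 + 0.04269/365)^2920 ≈ 48,332.3954.
Phase 2: 48,332.3954·(1 + 0.01695)^44 ≈ 101,255.9957.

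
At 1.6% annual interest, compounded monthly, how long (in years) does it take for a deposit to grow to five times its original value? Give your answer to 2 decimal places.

100.66 years

(1 + 0.00133333)^(12t) = 5.
12t = ln 5 / ln(1 + 0.00133333) ≈ 1.6094/0.00133245 ≈ 1207.8830.
t ≈ 100.6569.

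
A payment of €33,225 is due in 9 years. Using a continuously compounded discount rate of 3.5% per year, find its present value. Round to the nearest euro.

€24,247

P = A·e^(−rt) = 33,225·e^(−0.315).
e^(−0.315) ≈ 0.72978887427, so P ≈ 24,247.2353.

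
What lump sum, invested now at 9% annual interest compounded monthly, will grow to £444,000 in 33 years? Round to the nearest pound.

Periodic rate = 9%/12 = 0.0075; 396 periods.
P = 444,000/(1 + 0.0075)^396 ≈ 444,000/19.2771002544 ≈ 23,032.5098.

£23,033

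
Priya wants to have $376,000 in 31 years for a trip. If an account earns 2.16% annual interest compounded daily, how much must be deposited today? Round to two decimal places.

Growth factor = (1 + 0.0216/365)^11315 ≈ 1.95341708046.
P = 376,000/1.95341708046 ≈ 192,483.2151.

$192,483.22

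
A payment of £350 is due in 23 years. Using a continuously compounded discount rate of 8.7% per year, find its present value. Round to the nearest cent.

P = A·e^(−rt) = 350·e^(−2.001).
e^(−2.001) ≈ 0.135200016, so P ≈ 47.3200.

£47.32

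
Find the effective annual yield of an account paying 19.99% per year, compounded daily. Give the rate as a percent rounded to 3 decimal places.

EAR = (1 + 19.99%/365)^365 − 1 = (1 + 0.000547671)^365 − 1.
(1 + 0.000547671)^365 ≈ 1.221214, so EAR ≈ 22.12138%.

22.121%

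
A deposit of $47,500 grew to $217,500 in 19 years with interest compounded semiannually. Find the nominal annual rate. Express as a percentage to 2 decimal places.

The 38-period growth factor is 217,500/47,500 = 4.57895.
r/2 = 4.57895^(1/38) − 1 ≈ 0.040851, so r ≈ 2·0.040851 = 8.17020%.

8.17%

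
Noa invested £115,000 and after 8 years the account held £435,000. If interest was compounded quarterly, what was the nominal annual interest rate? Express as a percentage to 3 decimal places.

The 32-period growth factor is 435,000/115,000 = 3.78261.
r/4 = 3.78261^(1/32) − 1 ≈ 0.0424518, so r ≈ 4·0.0424518 = 16.98072%.

16.981%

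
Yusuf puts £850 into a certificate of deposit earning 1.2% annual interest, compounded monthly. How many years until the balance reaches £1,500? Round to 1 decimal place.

We need (1 + 0.001)^(12t) = 1.7647, so 12t = ln 1.7647 / ln 1.001 ≈ 568.2680.
t ≈ 568.2680/12 = 47.3557 years.

47.4 years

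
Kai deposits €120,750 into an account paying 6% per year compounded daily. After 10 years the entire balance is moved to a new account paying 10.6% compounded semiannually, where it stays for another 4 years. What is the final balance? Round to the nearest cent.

Phase 1: 120,750·(1 + 0.06/365)^3650 ≈ 220,009.9963.
Phase 2: 220,009.9963·(1 + 0.053)^8 ≈ 332,559.5188.

€332,559.52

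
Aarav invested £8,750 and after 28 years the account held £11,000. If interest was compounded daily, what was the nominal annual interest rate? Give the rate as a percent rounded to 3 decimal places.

0.817%

The 10220-period growth factor is 11,000/8,750 = 1.25714.
r/365 = 1.25714^(1/10220) − 1 ≈ 0.0000223918, so r ≈ 365·0.0000223918 = 0.81730%.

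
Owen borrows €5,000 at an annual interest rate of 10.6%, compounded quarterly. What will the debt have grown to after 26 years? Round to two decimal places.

Growth factor = (1 + 0.0265)^104 ≈ 15.182076851.
A ≈ 5,000 × 15.182076851 ≈ 75,910.3843.

€75,910.38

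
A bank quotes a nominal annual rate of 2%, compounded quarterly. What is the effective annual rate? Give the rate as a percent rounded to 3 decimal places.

2.015%

One year is 4 periods at 0.005 each: (1 + 0.005)^4 ≈ 1.020151.
EAR = 1.020151 − 1 ≈ 2.01505%.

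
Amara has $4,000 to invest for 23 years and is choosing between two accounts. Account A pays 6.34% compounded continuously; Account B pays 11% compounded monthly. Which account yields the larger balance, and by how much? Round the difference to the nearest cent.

Account B, by $32,445.74

A: e^(0.0634·23) = e^1.4582 ≈ 4.2982157727, so 4,000 × 4.2982157727 ≈ 17,192.8631.
B: (1 + 0.11/12)^276 ≈ 12.40965187, so 4,000 × 12.40965187 ≈ 49,638.6075.
Difference ≈ 32,445.7444 in favor of B.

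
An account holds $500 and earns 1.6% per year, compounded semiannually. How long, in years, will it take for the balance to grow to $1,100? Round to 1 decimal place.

49.5 years

(1 + 0.008)^(2t) = 1,100/500 = 2.2.
2t·ln(1 + 0.008) = ln(2.2); 2t = 0.78846/0.00796817 ≈ 98.9509.
t ≈ 49.4754 years.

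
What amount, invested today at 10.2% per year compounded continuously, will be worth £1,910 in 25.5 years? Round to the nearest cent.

£141.72

P = A·e^(−rt) = 1,910·e^(−2.601).
e^(−2.601) ≈ 0.07419934176, so P ≈ 141.7207.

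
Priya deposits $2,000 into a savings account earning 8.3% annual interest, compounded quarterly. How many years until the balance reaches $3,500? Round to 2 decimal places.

(1 + 0.02075)^(4t) = 3,500/2,000 = 1.75.
4t·ln(1 + 0.02075) = ln(1.75); 4t = 0.55962/0.0205377 ≈ 27.2483.
t ≈ 6.8121 years.

6.81 years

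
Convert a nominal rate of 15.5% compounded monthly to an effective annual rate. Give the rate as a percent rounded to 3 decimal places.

16.650%

One year is 12 periods at 0.0129167 each: (1 + 0.0129167)^12 ≈ 1.1665.
EAR = 1.1665 − 1 ≈ 16.64996%.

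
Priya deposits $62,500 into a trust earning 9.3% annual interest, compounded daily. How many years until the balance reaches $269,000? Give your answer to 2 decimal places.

15.70 years

We need (1 + 0.000254795)^(365t) = 4.304, so 365t = ln 4.304 / ln 1.000255 ≈ 5729.0508.
t ≈ 5729.0508/365 = 15.6960 years.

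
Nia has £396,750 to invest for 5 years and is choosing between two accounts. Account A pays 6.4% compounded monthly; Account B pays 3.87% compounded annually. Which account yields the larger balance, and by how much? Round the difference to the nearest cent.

Account A, by £66,213.40

Account A growth factor: (1 + 0.064/12)^60 ≈ 1.37595727469; balance ≈ 545,911.0487.
Account B growth factor: (1 + 0.0387)^5 ≈ 1.20906780821; balance ≈ 479,697.6529.
Account A is larger by 66,213.3958.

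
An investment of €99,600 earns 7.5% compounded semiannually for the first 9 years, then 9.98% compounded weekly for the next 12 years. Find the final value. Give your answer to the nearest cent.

After 9 years at 7.5%: 99,600 × 1.93992927497 ≈ 193,216.9558.
Then 12 years at 9.98%: 193,216.9558 × 3.30835879115 ≈ 639,231.0143.

€639,231.01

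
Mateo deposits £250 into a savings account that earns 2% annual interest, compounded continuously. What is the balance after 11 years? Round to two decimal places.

A = P·e^(rt) = 250·e^(0.02·11) = 250·e^0.22.
e^0.22 ≈ 1.24607673, so A ≈ 311.5192.

£311.52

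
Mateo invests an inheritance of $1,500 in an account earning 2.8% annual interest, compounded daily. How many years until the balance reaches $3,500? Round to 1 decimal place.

(1 + 0.0000767123)^(365t) = 3,500/1,500 = 2.3333.
365t·ln(1 + 0.0000767123) = ln(2.3333); 365t = 0.8473/7.67094e-05 ≈ 11045.5565.
t ≈ 30.2618 years.

30.3 years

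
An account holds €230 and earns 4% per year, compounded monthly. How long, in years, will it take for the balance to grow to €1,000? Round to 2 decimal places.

We need (1 + 0.00333333)^(12t) = 4.3478, so 12t = ln 4.3478 / ln 1.003333 ≈ 441.6372.
t ≈ 441.6372/12 = 36.8031 years.

36.80 years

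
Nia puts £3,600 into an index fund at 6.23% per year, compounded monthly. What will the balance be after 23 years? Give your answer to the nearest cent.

Growth factor = (1 + 0.0623/12)^276 ≈ 4.1753294039.
A ≈ 3,600 × 4.1753294039 ≈ 15,031.1859.

£15,031.19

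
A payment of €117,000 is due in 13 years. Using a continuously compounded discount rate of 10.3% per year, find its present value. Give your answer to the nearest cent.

€30,666.59

P = A·e^(−rt) = 117,000·e^(−1.339).
e^(−1.339) ≈ 0.262107645215, so P ≈ 30,666.5945.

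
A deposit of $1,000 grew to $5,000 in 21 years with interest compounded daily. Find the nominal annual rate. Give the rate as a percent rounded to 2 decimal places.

The 7665-period growth factor is 5,000/1,000 = 5.
r/365 = 5^(1/7665) − 1 ≈ 0.000209994, so r ≈ 365·0.000209994 = 7.66479%.

7.66%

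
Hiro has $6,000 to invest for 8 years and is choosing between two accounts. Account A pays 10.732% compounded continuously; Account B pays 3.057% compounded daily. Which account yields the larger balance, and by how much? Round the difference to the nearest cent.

Account A growth factor: e^(0.10732·8) = e^0.85856 ≈ 2.3597601913; balance ≈ 14,158.5611.
Account B growth factor: (1 + 0.03057/365)^2920 ≈ 1.277046205; balance ≈ 7,662.2772.
Account A is larger by 6,496.2839.

Account A, by $6,496.28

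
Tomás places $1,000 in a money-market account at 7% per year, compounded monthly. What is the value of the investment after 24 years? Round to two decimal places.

Periodic rate = 7%/12 = 0.00583333; periods = 12·24 = 288.
A = 1,000·(1 + 0.07/12)^288 ≈ 1,000·5.339430357 ≈ 5,339.4304.

$5,339.43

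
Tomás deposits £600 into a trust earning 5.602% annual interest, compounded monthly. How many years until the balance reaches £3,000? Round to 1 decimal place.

(1 + 0.00466833)^(12t) = 3,000/600 = 5.
12t·ln(1 + 0.00466833) = ln(5); 12t = 1.6094/0.00465747 ≈ 345.5605.
t ≈ 28.7967 years.

28.8 years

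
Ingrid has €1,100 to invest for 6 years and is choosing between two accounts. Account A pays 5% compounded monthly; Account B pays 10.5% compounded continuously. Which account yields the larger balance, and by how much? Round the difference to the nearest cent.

Account A growth factor: (1 + 0.05/12)^72 ≈ 1.349017744; balance ≈ 1,483.9195.
Account B growth factor: e^(0.105·6) = e^0.63 ≈ 1.877610579; balance ≈ 2,065.3716.
Account B is larger by 581.4521.

Account B, by €581.45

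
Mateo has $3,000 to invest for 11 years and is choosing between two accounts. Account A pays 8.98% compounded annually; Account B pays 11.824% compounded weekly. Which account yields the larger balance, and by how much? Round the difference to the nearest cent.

A: (1 + 0.0898)^11 ≈ 2.575222981, so 3,000 × 2.575222981 ≈ 7,725.6689.
B: (1 + 0.11824/52)^572 ≈ 3.6662286216, so 3,000 × 3.6662286216 ≈ 10,998.6859.
Difference ≈ 3,273.0169 in favor of B.

Account B, by $3,273.02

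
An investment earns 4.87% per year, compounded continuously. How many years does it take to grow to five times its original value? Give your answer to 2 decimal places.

33.05 years

e^(0.0487t) = 5, so 0.0487t = ln 5 ≈ 1.6094.
t ≈ 1.6094/0.0487 ≈ 33.0480.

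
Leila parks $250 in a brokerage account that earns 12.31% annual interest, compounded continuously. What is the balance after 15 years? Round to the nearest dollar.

$1,584

A = P·e^(rt) = 250·e^(0.1231·15) = 250·e^1.8465.
e^1.8465 ≈ 6.337599063, so A ≈ 1,584.3998.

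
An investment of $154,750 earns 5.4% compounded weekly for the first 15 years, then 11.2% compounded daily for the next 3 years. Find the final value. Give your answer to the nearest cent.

Phase 1: 154,750·(1 + 0.054/52)^780 ≈ 347,717.5894.
Phase 2: 347,717.5894·(1 + 0.112/365)^1095 ≈ 486,549.7150.

$486,549.71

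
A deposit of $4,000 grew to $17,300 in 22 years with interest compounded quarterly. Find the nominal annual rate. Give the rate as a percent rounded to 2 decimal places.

The 88-period growth factor is 17,300/4,000 = 4.325.
r/4 = 4.325^(1/88) − 1 ≈ 0.0167803, so r ≈ 4·0.0167803 = 6.71211%.

6.71%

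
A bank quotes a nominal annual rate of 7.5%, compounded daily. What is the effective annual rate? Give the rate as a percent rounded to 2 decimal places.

7.79%

EAR = (1 + 7.5%/365)^365 − 1 = (1 + 0.000205479)^365 − 1.
(1 + 0.000205479)^365 ≈ 1.077876, so EAR ≈ 7.78758%.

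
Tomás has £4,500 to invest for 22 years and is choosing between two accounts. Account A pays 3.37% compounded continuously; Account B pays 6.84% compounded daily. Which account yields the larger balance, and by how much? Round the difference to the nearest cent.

Account B, by £10,816.86

Account A growth factor: e^(0.0337·22) = e^0.7414 ≈ 2.098871879; balance ≈ 9,444.9235.
Account B growth factor: (1 + 0.0684/365)^8030 ≈ 4.5026180654; balance ≈ 20,261.7813.
Account B is larger by 10,816.8578.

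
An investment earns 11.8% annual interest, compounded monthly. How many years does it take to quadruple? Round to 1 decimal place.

(1 + 0.00983333)^(12t) = 4.
12t = ln 4 / ln(1 + 0.00983333) ≈ 1.3863/0.0097853 ≈ 141.6711.
t ≈ 11.8059.

11.8 years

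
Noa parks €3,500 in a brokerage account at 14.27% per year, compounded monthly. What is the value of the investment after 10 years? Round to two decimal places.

Growth factor = (1 + 0.1427/12)^120 ≈ 4.1312580221.
A ≈ 3,500 × 4.1312580221 ≈ 14,459.4031.

€14,459.40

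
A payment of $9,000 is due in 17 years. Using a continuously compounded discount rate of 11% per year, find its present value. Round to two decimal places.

P = A·e^(−rt) = 9,000·e^(−1.87).
e^(−1.87) ≈ 0.1541236618, so P ≈ 1,387.1130.

$1,387.11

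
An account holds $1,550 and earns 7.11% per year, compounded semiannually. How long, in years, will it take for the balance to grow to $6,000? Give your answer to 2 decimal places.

(1 + 0.03555)^(2t) = 6,000/1,550 = 3.871.
2t·ln(1 + 0.03555) = ln(3.871); 2t = 1.3535/0.0349327 ≈ 38.7461.
t ≈ 19.3730 years.

19.37 years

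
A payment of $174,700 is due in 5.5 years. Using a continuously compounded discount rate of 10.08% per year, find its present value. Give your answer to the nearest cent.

$100,350.62

P = A·e^(−rt) = 174,700·e^(−0.5544).
e^(−0.5544) ≈ 0.574416807907, so P ≈ 100,350.6163.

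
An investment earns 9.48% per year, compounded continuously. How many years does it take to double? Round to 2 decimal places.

7.31 years

e^(0.0948t) = 2, so 0.0948t = ln 2 ≈ 0.69315.
t ≈ 0.69315/0.0948 ≈ 7.3117.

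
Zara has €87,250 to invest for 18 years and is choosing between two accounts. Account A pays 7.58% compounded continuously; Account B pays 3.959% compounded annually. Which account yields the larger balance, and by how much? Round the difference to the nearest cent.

A: e^(0.0758·18) = e^1.3644 ≈ 3.91337432285, so 87,250 × 3.91337432285 ≈ 341,441.9097.
B: (1 + 0.03959)^18 ≈ 2.01148908035, so 87,250 × 2.01148908035 ≈ 175,502.4223.
Difference ≈ 165,939.4874 in favor of A.

Account A, by €165,939.49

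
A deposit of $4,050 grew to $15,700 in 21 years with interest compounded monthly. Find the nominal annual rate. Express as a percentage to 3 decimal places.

The 252-period growth factor is 15,700/4,050 = 3.87654.
r/12 = 3.87654^(1/252) − 1 ≈ 0.00539124, so r ≈ 12·0.00539124 = 6.46949%.

6.469%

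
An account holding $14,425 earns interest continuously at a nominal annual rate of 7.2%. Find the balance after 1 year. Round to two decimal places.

A = P·e^(rt) = 14,425·e^(0.072·1) = 14,425·e^0.072.
e^0.072 ≈ 1.0746553441, so A ≈ 15,501.9033.

$15,501.90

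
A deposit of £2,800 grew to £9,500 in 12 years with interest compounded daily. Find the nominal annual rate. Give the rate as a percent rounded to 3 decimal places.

(1 + r/365)^4380 = 9,500/2,800 = 3.39286.
1 + r/365 = 3.39286^(1/4380) ≈ 1.000279, so r/365 ≈ 0.00027896.
r ≈ 365·0.00027896 = 10.18202%.

10.182%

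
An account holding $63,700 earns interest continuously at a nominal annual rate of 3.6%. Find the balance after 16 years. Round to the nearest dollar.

$113,316

A = P·e^(rt) = 63,700·e^(0.036·16) = 63,700·e^0.576.
e^0.576 ≈ 1.7789085463, so A ≈ 113,316.4744.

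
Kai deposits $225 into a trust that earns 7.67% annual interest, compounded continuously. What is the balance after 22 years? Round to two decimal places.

$1,216.22

A = P·e^(rt) = 225·e^(0.0767·22) = 225·e^1.6874.
e^1.6874 ≈ 5.405408357, so A ≈ 1,216.2169.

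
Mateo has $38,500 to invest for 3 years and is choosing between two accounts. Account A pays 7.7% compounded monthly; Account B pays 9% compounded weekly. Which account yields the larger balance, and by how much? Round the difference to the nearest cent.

Account A growth factor: (1 + 0.077/12)^36 ≈ 1.2589298443; balance ≈ 48,468.7990.
Account B growth factor: (1 + 0.09/52)^156 ≈ 1.3096587609; balance ≈ 50,421.8623.
Account B is larger by 1,953.0633.

Account B, by $1,953.06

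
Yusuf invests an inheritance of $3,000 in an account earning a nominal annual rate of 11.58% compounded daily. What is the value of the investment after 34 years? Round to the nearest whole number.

$153,728

Periodic rate = 11.58%/365 = 0.00031726; periods = 365·34 = 12410.
A = 3,000·(1 + 0.1158/365)^12410 ≈ 3,000·51.2428232205 ≈ 153,728.4697.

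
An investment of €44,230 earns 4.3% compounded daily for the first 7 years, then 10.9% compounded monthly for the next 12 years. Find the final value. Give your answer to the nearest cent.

After 7 years at 4.3%: 44,230 × 1.35118538651 ≈ 59,762.9296.
Then 12 years at 10.9%: 59,762.9296 × 3.67699274679 ≈ 219,747.8588.

€219,747.86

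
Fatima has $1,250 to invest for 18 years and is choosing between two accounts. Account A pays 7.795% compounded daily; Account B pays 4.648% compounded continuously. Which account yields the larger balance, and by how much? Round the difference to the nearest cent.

Account A, by $2,198.23

A: (1 + 0.07795/365)^6570 ≈ 4.067181271, so 1,250 × 4.067181271 ≈ 5,083.9766.
B: e^(0.04648·18) = e^0.83664 ≈ 2.308597045, so 1,250 × 2.308597045 ≈ 2,885.7463.
Difference ≈ 2,198.2303 in favor of A.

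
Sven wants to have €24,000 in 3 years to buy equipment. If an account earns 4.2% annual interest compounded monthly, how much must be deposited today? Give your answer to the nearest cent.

Growth factor = (1 + 0.0035)^36 ≈ 1.1340326686.
P = 24,000/1.1340326686 ≈ 21,163.4115.

€21,163.41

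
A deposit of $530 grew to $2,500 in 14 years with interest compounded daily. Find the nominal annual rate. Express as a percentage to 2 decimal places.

11.08%

The 5110-period growth factor is 2,500/530 = 4.71698.
r/365 = 4.71698^(1/5110) − 1 ≈ 0.000303602, so r ≈ 365·0.000303602 = 11.08146%.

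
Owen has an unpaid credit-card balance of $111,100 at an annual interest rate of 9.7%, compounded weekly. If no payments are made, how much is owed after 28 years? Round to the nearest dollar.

Periodic rate = 9.7%/52 = 0.00186538; periods = 52·28 = 1456.
A = 111,100·(1 + 0.097/52)^1456 ≈ 111,100·15.08151698803 ≈ 1,675,556.5374.

$1,675,557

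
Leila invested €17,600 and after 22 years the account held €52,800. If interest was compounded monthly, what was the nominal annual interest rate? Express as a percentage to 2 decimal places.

(1 + r/12)^264 = 52,800/17,600 = 3.
1 + r/12 = 3^(1/264) ≈ 1.00417, so r/12 ≈ 0.00417008.
r ≈ 12·0.00417008 = 5.00410%.

5.00%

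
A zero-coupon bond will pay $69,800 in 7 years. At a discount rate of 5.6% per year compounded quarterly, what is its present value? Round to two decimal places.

Periodic rate = 5.6%/4 = 0.014; 28 periods.
P = 69,800/(1 + 0.014)^28 ≈ 69,800/1.4759197352 ≈ 47,292.5447.

$47,292.54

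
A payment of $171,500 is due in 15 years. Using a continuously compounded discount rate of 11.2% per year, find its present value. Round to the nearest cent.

P = A·e^(−rt) = 171,500·e^(−1.68).
e^(−1.68) ≈ 0.186373976039, so P ≈ 31,963.1369.

$31,963.14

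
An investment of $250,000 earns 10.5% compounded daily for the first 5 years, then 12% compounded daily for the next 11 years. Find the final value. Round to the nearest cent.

Phase 1: 250,000·(1 + 0.105/365)^1825 ≈ 422,582.8062.
Phase 2: 422,582.8062·(1 + 0.12/365)^4015 ≈ 1,581,562.3711.

$1,581,562.37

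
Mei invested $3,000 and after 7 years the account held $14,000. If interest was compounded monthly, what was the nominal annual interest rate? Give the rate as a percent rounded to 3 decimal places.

22.209%

The 84-period growth factor is 14,000/3,000 = 4.66667.
r/12 = 4.66667^(1/84) − 1 ≈ 0.0185078, so r ≈ 12·0.0185078 = 22.20938%.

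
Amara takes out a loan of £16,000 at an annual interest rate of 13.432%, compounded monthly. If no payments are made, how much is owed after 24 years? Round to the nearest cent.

£394,792.52

Periodic rate = 13.432%/12 = 0.0111933; periods = 12·24 = 288.
A = 16,000·(1 + 0.13432/12)^288 ≈ 16,000·24.6745327699 ≈ 394,792.5243.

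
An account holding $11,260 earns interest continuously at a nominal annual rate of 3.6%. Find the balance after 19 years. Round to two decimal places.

$22,314.94

A = P·e^(rt) = 11,260·e^(0.036·19) = 11,260·e^0.684.
e^0.684 ≈ 1.9817890553, so A ≈ 22,314.9448.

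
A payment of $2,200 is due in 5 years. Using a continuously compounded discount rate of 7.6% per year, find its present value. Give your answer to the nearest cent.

P = A·e^(−rt) = 2,200·e^(−0.38).
e^(−0.38) ≈ 0.6838614092, so P ≈ 1,504.4951.

$1,504.50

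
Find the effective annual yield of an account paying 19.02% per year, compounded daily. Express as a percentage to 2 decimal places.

20.94%

EAR = (1 + 19.02%/365)^365 − 1 = (1 + 0.000521096)^365 − 1.
(1 + 0.000521096)^365 ≈ 1.209432, so EAR ≈ 20.94316%.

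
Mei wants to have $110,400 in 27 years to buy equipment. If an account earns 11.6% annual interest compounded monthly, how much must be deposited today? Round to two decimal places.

$4,889.80

Periodic rate = 11.6%/12 = 0.00966667; 324 periods.
P = 110,400/(1 + 0.116/12)^324 ≈ 110,400/22.5776133168 ≈ 4,889.7994.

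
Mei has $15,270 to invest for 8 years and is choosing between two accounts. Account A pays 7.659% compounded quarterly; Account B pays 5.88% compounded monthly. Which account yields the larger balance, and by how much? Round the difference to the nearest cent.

Account A, by $3,603.56

A: (1 + 0.0191475)^32 ≈ 1.8347858884, so 15,270 × 1.8347858884 ≈ 28,017.1805.
B: (1 + 0.0049)^96 ≈ 1.5987966795, so 15,270 × 1.5987966795 ≈ 24,413.6253.
Difference ≈ 3,603.5552 in favor of A.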